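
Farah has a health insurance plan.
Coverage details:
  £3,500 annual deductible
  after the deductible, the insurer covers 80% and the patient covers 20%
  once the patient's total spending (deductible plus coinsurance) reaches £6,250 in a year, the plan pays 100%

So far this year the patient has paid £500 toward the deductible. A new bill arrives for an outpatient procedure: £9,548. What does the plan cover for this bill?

£5,238.40

Deductible still to meet: £3,500 − £500 = £3,000.
The remaining £6,548 (= £9,548 − £3,000) moves to coinsurance.
Coinsurance: £6,548 × 20% = £1,309.60.
So the patient owes £3,000 + £1,309.60 = £4,309.60 before any cap.
Year-to-date out-of-pocket becomes £500 + £4,309.60 = £4,809.60, still under the £6,250 maximum, so no cap applies.
Insurer pays the balance: £9,548 − £4,309.60 = £5,238.40.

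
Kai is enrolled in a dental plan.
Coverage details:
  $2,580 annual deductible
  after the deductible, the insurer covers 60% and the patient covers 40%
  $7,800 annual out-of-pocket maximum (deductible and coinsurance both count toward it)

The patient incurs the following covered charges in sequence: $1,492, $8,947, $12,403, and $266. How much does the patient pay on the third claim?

$2,076.40

Claim 1 — $1,492: all of it applies to the deductible. Patient pays $1,492; OOP now $1,492.
Claim 2 — $8,947: $1,088 to deductible, leaving $7,859; coinsurance $7,859 × 40% = $3,143.60. Cost to patient: $4,231.60. OOP to date $5,723.60.
Claim 3 — $12,403: 40% coinsurance on $12,403 = $4,961.20. That would push OOP to $10,684.80, over the $7,800 cap, so patient pays $7,800 − $5,723.60 = $2,076.40.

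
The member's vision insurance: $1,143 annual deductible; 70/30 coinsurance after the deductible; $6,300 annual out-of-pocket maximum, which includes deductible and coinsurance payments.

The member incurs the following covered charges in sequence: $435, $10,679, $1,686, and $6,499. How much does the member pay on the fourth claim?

$1,659.90

#1 ($435): fully absorbed by the deductible. Member pays $435; OOP now $435.
#2 ($10,679): $708 finishes the deductible; $9,971 goes to coinsurance; 30% of $9,971 = $2,991.30. Member pays $3,699.30; OOP now $4,134.30.
#3 ($1,686): deductible met; 30% of $1,686 = $505.80. Member pays $505.80; OOP now $4,640.10.
#4 ($6,499): 30% coinsurance on $6,499 = $1,949.70. OOP would hit $6,589.80 > $6,300, so the cap limits the member to $6,300 − $4,640.10 = $1,659.90.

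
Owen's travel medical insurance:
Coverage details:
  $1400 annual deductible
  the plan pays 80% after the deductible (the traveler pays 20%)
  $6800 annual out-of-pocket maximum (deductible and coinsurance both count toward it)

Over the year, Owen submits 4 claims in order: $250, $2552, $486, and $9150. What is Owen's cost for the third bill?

#1 ($250): fully absorbed by the deductible. Traveler owes $250 (running OOP $250).
#2 ($2552): $1150 finishes the deductible; $1402 goes to coinsurance; 20% of $1402 = $280.40. Cost to traveler: $1430.40. OOP to date $1680.40.
#3 ($486): deductible met; 20% of $486 = $97.20. Traveler pays $97.20; OOP now $1777.60.

$97.20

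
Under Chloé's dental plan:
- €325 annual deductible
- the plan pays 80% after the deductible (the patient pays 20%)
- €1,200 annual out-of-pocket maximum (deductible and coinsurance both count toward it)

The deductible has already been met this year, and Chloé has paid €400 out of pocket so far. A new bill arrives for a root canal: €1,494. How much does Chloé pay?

€298.80

The deductible is already satisfied, so the full bill goes to coinsurance.
20% of €1,494 = €298.80 falls to the patient.
Year-to-date out-of-pocket becomes €400 + €298.80 = €698.80, still under the €1,200 maximum, so no cap applies.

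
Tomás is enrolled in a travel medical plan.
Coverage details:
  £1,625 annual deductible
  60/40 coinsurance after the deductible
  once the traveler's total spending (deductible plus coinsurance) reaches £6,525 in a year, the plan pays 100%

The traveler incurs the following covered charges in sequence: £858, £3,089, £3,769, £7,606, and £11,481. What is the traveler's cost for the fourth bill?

£2,463.60

Bill 1, £858: all of it applies to the deductible. Traveler owes £858 (running OOP £858).
Bill 2, £3,089: £767 finishes the deductible; £2,322 goes to coinsurance; 40% of £2,322 = £928.80. Traveler owes £1,695.80 (running OOP £2,553.80).
Bill 3, £3,769: deductible already satisfied, so traveler's share is 40% × £3,769 = £1,507.60. Traveler pays £1,507.60; OOP now £4,061.40.
Bill 4, £7,606: 40% coinsurance on £7,606 = £3,042.40. OOP would hit £7,103.80 > £6,525, so the cap limits the traveler to £6,525 − £4,061.40 = £2,463.60.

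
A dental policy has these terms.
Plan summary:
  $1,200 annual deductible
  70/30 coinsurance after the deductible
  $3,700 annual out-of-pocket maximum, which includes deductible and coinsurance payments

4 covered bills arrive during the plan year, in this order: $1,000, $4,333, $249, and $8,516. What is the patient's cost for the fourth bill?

$1,185.40

#1 ($1,000): all of it applies to the deductible. Cost to patient: $1,000. OOP to date $1,000.
#2 ($4,333): $200 finishes the deductible; $4,133 goes to coinsurance; patient's 30% is $1,239.90. Cost to patient: $1,439.90. OOP to date $2,439.90.
#3 ($249): 30% coinsurance on $249 = $74.70. Patient owes $74.70 (running OOP $2,514.60).
#4 ($8,516): deductible met; 30% of $8,516 = $2,554.80. Adding that to $2,514.60 gives $5,069.40, past the $3,700 cap; patient pays only $3,700 − $2,514.60 = $1,185.40.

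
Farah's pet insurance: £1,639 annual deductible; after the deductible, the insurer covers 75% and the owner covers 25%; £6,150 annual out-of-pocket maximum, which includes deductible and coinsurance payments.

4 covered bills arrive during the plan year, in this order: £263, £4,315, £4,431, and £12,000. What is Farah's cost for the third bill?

£1,107.75

Claim 1 — £263: all of it applies to the deductible. Owner owes £263 (running OOP £263).
Claim 2 — £4,315: £1,376 finishes the deductible; £2,939 goes to coinsurance; 25% of £2,939 = £734.75. Cost to owner: £2,110.75. OOP to date £2,373.75.
Claim 3 — £4,431: 25% coinsurance on £4,431 = £1,107.75. Owner pays £1,107.75; OOP now £3,481.50.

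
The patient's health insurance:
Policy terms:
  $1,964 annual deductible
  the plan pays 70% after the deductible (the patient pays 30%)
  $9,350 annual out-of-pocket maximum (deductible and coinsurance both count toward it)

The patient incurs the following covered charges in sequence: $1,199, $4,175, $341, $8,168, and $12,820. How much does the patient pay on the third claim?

Claim 1 — $1,199: all of it applies to the deductible. Patient owes $1,199 (running OOP $1,199).
Claim 2 — $4,175: deductible takes $765, $3,410 remains; patient's 30% is $1,023. Cost to patient: $1,788. OOP to date $2,987.
Claim 3 — $341: 30% coinsurance on $341 = $102.30. Patient owes $102.30 (running OOP $3,089.30).

$102.30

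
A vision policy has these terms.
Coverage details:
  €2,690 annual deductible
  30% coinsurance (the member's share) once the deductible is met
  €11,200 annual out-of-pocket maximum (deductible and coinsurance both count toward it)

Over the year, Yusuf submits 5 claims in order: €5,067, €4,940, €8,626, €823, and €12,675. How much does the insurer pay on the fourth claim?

Claim 1 — €5,067: €2,690 to deductible, leaving €2,377; member's 30% is €713.10. Member pays €3,403.10; OOP now €3,403.10. Insurer: €5,067 − €3,403.10 = €1,663.90.
Claim 2 — €4,940: deductible already satisfied, so member's share is 30% × €4,940 = €1,482. Member pays €1,482; OOP now €4,885.10. Plan pays €4,940 − €1,482 = €3,458.
Claim 3 — €8,626: 30% coinsurance on €8,626 = €2,587.80. Member pays €2,587.80; OOP now €7,472.90. Plan pays €8,626 − €2,587.80 = €6,038.20.
Claim 4 — €823: deductible met; 30% of €823 = €246.90. Member pays €246.90; OOP now €7,719.80. Insurer: €823 − €246.90 = €576.10.

€576.10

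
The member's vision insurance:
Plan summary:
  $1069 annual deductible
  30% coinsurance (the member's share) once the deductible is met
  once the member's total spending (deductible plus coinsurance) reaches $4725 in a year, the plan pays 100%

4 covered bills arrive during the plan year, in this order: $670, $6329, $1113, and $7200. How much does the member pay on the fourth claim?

$1543.10

Bill 1, $670: all of it applies to the deductible. Cost to member: $670. OOP to date $670.
Bill 2, $6329: $399 to deductible, leaving $5930; member's 30% is $1779. Cost to member: $2178. OOP to date $2848.
Bill 3, $1113: deductible already satisfied, so member's share is 30% × $1113 = $333.90. Member owes $333.90 (running OOP $3181.90).
Bill 4, $7200: deductible already satisfied, so member's share is 30% × $7200 = $2160. Adding that to $3181.90 gives $5341.90, past the $4725 cap; member pays only $4725 − $3181.90 = $1543.10.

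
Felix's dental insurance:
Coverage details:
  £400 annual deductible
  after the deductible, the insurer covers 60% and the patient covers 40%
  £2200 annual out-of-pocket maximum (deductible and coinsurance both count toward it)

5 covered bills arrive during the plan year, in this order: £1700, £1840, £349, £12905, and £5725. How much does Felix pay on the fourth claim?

Bill 1, £1700: deductible takes £400, £1300 remains; 40% of £1300 = £520. Patient owes £920 (running OOP £920).
Bill 2, £1840: deductible met; 40% of £1840 = £736. Cost to patient: £736. OOP to date £1656.
Bill 3, £349: 40% coinsurance on £349 = £139.60. Cost to patient: £139.60. OOP to date £1795.60.
Bill 4, £12905: 40% coinsurance on £12905 = £5162. That would push OOP to £6957.60, over the £2200 cap, so patient pays £2200 − £1795.60 = £404.40.

£404.40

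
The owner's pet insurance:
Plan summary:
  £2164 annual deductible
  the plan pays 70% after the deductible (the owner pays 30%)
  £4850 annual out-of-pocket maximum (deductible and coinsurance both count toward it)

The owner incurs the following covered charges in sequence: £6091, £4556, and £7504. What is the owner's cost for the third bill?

£141.10

Bill 1, £6091: £2164 finishes the deductible; £3927 goes to coinsurance; 30% of £3927 = £1178.10. Owner owes £3342.10 (running OOP £3342.10).
Bill 2, £4556: deductible already satisfied, so owner's share is 30% × £4556 = £1366.80. Cost to owner: £1366.80. OOP to date £4708.90.
Bill 3, £7504: deductible already satisfied, so owner's share is 30% × £7504 = £2251.20. That would push OOP to £6960.10, over the £4850 cap, so owner pays £4850 − £4708.90 = £141.10.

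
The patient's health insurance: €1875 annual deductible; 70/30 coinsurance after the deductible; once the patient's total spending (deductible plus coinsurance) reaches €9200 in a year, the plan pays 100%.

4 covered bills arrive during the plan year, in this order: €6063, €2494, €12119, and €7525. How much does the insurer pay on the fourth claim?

€5840.30

#1 (€6063): deductible takes €1875, €4188 remains; patient's 30% is €1256.40. Patient owes €3131.40 (running OOP €3131.40). Plan pays €6063 − €3131.40 = €2931.60.
#2 (€2494): deductible already satisfied, so patient's share is 30% × €2494 = €748.20. Cost to patient: €748.20. OOP to date €3879.60. Insurer: €2494 − €748.20 = €1745.80.
#3 (€12119): deductible already satisfied, so patient's share is 30% × €12119 = €3635.70. Patient pays €3635.70; OOP now €7515.30. Plan pays €12119 − €3635.70 = €8483.30.
#4 (€7525): deductible met; 30% of €7525 = €2257.50. That would push OOP to €9772.80, over the €9200 cap, so patient pays €9200 − €7515.30 = €1684.70. Insurer: €7525 − €1684.70 = €5840.30.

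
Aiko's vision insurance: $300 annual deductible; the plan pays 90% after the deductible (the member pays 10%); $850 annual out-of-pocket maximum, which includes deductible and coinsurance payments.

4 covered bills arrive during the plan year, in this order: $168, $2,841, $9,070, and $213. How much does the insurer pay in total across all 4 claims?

$11,442

Bill 1, $168: all of it applies to the deductible. Cost to member: $168. OOP to date $168. Insurer: $168 − $168 = $0.
Bill 2, $2,841: deductible takes $132, $2,709 remains; 10% of $2,709 = $270.90. Member pays $402.90; OOP now $570.90. Plan pays $2,841 − $402.90 = $2,438.10.
Bill 3, $9,070: deductible met; 10% of $9,070 = $907. OOP would hit $1,477.90 > $850, so the cap limits the member to $850 − $570.90 = $279.10. Plan pays $9,070 − $279.10 = $8,790.90.
Bill 4, $213: 10% coinsurance on $213 = $21.30. OOP would hit $871.30 > $850, so the cap limits the member to $850 − $850 = $0. Plan pays $213 − $0 = $213.
Insurer total: $0 + $2,438.10 + $8,790.90 + $213 = $11,442.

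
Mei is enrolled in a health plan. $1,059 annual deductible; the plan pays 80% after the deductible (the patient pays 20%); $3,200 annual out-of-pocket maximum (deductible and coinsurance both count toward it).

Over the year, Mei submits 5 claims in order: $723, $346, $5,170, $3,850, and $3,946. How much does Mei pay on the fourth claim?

$770

Claim 1 ($723): entire amount goes to the deductible. Cost to patient: $723. OOP to date $723.
Claim 2 ($346): $336 finishes the deductible; $10 goes to coinsurance; patient's 20% is $2. Patient pays $338; OOP now $1,061.
Claim 3 ($5,170): deductible already satisfied, so patient's share is 20% × $5,170 = $1,034. Cost to patient: $1,034. OOP to date $2,095.
Claim 4 ($3,850): deductible already satisfied, so patient's share is 20% × $3,850 = $770. Patient pays $770; OOP now $2,865.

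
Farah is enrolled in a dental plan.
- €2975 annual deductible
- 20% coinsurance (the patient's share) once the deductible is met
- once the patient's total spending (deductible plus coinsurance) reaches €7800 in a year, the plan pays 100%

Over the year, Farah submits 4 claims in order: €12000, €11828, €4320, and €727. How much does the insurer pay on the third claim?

Bill 1, €12000: €2975 finishes the deductible; €9025 goes to coinsurance; 20% of €9025 = €1805. Patient owes €4780 (running OOP €4780). Insurer: €12000 − €4780 = €7220.
Bill 2, €11828: deductible met; 20% of €11828 = €2365.60. Patient pays €2365.60; OOP now €7145.60. Insurer: €11828 − €2365.60 = €9462.40.
Bill 3, €4320: 20% coinsurance on €4320 = €864. OOP would hit €8009.60 > €7800, so the cap limits the patient to €7800 − €7145.60 = €654.40. Plan pays €4320 − €654.40 = €3665.60.

€3665.60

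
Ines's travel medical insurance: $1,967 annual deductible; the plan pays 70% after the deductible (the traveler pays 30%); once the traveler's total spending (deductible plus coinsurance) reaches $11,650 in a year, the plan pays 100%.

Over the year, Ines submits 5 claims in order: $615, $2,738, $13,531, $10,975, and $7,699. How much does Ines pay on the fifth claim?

Claim 1 ($615): entire amount goes to the deductible. Traveler owes $615 (running OOP $615).
Claim 2 ($2,738): $1,352 finishes the deductible; $1,386 goes to coinsurance; traveler's 30% is $415.80. Traveler pays $1,767.80; OOP now $2,382.80.
Claim 3 ($13,531): deductible met; 30% of $13,531 = $4,059.30. Traveler owes $4,059.30 (running OOP $6,442.10).
Claim 4 ($10,975): deductible already satisfied, so traveler's share is 30% × $10,975 = $3,292.50. Traveler pays $3,292.50; OOP now $9,734.60.
Claim 5 ($7,699): 30% coinsurance on $7,699 = $2,309.70. Adding that to $9,734.60 gives $12,044.30, past the $11,650 cap; traveler pays only $11,650 − $9,734.60 = $1,915.40.

$1,915.40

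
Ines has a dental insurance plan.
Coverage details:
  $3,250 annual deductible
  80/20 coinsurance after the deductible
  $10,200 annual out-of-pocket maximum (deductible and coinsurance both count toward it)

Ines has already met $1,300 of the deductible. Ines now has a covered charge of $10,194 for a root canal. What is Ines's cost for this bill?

$3,598.80

Remaining deductible: $3,250 − $1,300 = $1,950.
That leaves $10,194 − $1,950 = $8,244 for coinsurance.
20% of $8,244 = $1,648.80 falls to the patient.
So the patient owes $1,950 + $1,648.80 = $3,598.80 before any cap.
Cumulative spending $1,300 + $3,598.80 = $4,898.80 stays under the $10,200 maximum.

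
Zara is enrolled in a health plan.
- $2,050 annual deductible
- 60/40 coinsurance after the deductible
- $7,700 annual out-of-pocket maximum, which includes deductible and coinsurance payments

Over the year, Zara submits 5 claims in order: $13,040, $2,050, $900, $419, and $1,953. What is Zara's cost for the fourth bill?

Claim 1 ($13,040): $2,050 to deductible, leaving $10,990; 40% of $10,990 = $4,396. Patient pays $6,446; OOP now $6,446.
Claim 2 ($2,050): deductible already satisfied, so patient's share is 40% × $2,050 = $820. Patient owes $820 (running OOP $7,266).
Claim 3 ($900): deductible already satisfied, so patient's share is 40% × $900 = $360. Patient owes $360 (running OOP $7,626).
Claim 4 ($419): deductible already satisfied, so patient's share is 40% × $419 = $167.60. OOP would hit $7,793.60 > $7,700, so the cap limits the patient to $7,700 − $7,626 = $74.

$74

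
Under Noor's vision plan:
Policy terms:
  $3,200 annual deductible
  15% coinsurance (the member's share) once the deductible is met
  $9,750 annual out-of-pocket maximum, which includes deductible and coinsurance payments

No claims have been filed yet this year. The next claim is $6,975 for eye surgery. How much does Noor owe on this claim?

Deductible not yet touched, so the first $3,200 of the bill goes to the deductible.
After the $3,200 deductible portion, $6,975 − $3,200 = $3,775 is subject to coinsurance.
15% of $3,775 = $566.25 falls to the member.
Member responsibility before any cap: $3,200 + $566.25 = $3,766.25.
Cumulative spending $0 + $3,766.25 = $3,766.25 stays under the $9,750 maximum.

$3,766.25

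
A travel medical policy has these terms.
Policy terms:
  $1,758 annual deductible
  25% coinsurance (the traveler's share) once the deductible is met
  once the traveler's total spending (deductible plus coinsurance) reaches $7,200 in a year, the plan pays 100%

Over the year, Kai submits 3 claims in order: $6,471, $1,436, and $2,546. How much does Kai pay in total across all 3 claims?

$3,931.75

#1 ($6,471): $1,758 to deductible, leaving $4,713; 25% of $4,713 = $1,178.25. Cost to traveler: $2,936.25. OOP to date $2,936.25.
#2 ($1,436): deductible met; 25% of $1,436 = $359. Cost to traveler: $359. OOP to date $3,295.25.
#3 ($2,546): deductible met; 25% of $2,546 = $636.50. Traveler pays $636.50; OOP now $3,931.75.
Summing the traveler's payments: $2,936.25 + $359 + $636.50 = $3,931.75.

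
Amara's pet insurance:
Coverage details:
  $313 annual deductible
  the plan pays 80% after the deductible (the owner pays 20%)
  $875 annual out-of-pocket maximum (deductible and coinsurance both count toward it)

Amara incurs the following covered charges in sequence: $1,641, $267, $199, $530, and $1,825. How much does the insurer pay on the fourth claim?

$424

Claim 1 — $1,641: deductible takes $313, $1,328 remains; coinsurance $1,328 × 20% = $265.60. Owner owes $578.60 (running OOP $578.60). Plan pays $1,641 − $578.60 = $1,062.40.
Claim 2 — $267: deductible met; 20% of $267 = $53.40. Cost to owner: $53.40. OOP to date $632. Insurer: $267 − $53.40 = $213.60.
Claim 3 — $199: deductible met; 20% of $199 = $39.80. Owner pays $39.80; OOP now $671.80. Insurer: $199 − $39.80 = $159.20.
Claim 4 — $530: deductible met; 20% of $530 = $106. Owner pays $106; OOP now $777.80. Plan pays $530 − $106 = $424.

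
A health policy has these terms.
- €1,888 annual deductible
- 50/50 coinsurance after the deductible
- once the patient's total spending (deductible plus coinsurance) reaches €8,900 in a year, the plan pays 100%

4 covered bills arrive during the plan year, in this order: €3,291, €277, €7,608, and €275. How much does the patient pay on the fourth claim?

€137.50

#1 (€3,291): €1,888 to deductible, leaving €1,403; 50% of €1,403 = €701.50. Patient pays €2,589.50; OOP now €2,589.50.
#2 (€277): deductible already satisfied, so patient's share is 50% × €277 = €138.50. Patient owes €138.50 (running OOP €2,728).
#3 (€7,608): 50% coinsurance on €7,608 = €3,804. Patient pays €3,804; OOP now €6,532.
#4 (€275): deductible met; 50% of €275 = €137.50. Cost to patient: €137.50. OOP to date €6,669.50.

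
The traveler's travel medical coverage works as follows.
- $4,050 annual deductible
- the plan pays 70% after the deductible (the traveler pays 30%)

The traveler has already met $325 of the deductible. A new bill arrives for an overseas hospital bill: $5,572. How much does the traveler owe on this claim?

Remaining deductible: $4,050 − $325 = $3,725.
That leaves $5,572 − $3,725 = $1,847 for coinsurance.
Traveler's 30% share of $1,847 is $554.10.
Traveler responsibility: $3,725 + $554.10 = $4,279.10.

$4,279.10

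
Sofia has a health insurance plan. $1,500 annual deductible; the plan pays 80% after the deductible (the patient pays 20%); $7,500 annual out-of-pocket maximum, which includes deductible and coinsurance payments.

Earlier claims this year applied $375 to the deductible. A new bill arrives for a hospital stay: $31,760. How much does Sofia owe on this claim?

Remaining deductible: $1,500 − $375 = $1,125.
After the $1,125 deductible portion, $31,760 − $1,125 = $30,635 is subject to coinsurance.
Patient's 20% share of $30,635 is $6,127.
So the patient owes $1,125 + $6,127 = $7,252 before any cap.
Year-to-date out-of-pocket would reach $375 + $7,252 = $7,627, above the $7,500 maximum, so the patient pays only $7,500 − $375 = $7,125.

$7,125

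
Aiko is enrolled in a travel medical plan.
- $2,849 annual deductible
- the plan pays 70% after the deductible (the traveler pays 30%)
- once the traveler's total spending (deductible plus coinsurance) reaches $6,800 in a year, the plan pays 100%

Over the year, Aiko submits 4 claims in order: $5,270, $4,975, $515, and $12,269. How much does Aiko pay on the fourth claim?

$1,577.70

Bill 1, $5,270: $2,849 to deductible, leaving $2,421; traveler's 30% is $726.30. Traveler owes $3,575.30 (running OOP $3,575.30).
Bill 2, $4,975: deductible met; 30% of $4,975 = $1,492.50. Traveler owes $1,492.50 (running OOP $5,067.80).
Bill 3, $515: 30% coinsurance on $515 = $154.50. Traveler pays $154.50; OOP now $5,222.30.
Bill 4, $12,269: deductible met; 30% of $12,269 = $3,680.70. Adding that to $5,222.30 gives $8,903, past the $6,800 cap; traveler pays only $6,800 − $5,222.30 = $1,577.70.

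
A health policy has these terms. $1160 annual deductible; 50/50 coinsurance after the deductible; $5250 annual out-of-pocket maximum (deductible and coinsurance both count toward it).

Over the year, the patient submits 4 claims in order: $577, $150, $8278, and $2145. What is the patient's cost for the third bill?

$4355.50

Bill 1, $577: entire amount goes to the deductible. Patient owes $577 (running OOP $577).
Bill 2, $150: fully absorbed by the deductible. Cost to patient: $150. OOP to date $727.
Bill 3, $8278: deductible takes $433, $7845 remains; patient's 50% is $3922.50. Cost to patient: $4355.50. OOP to date $5082.50.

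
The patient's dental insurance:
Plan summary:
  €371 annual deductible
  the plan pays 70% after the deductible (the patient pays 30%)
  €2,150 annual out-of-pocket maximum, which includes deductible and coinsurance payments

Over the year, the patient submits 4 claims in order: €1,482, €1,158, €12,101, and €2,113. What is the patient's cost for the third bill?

#1 (€1,482): €371 to deductible, leaving €1,111; coinsurance €1,111 × 30% = €333.30. Cost to patient: €704.30. OOP to date €704.30.
#2 (€1,158): deductible met; 30% of €1,158 = €347.40. Patient owes €347.40 (running OOP €1,051.70).
#3 (€12,101): 30% coinsurance on €12,101 = €3,630.30. OOP would hit €4,682 > €2,150, so the cap limits the patient to €2,150 − €1,051.70 = €1,098.30.

€1,098.30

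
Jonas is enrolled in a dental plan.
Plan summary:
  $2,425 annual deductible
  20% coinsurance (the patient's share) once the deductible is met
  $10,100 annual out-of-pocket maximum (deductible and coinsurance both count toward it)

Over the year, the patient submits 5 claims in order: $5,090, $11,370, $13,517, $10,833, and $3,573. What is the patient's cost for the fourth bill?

Claim 1 — $5,090: deductible takes $2,425, $2,665 remains; patient's 20% is $533. Cost to patient: $2,958. OOP to date $2,958.
Claim 2 — $11,370: deductible met; 20% of $11,370 = $2,274. Cost to patient: $2,274. OOP to date $5,232.
Claim 3 — $13,517: deductible already satisfied, so patient's share is 20% × $13,517 = $2,703.40. Patient pays $2,703.40; OOP now $7,935.40.
Claim 4 — $10,833: 20% coinsurance on $10,833 = $2,166.60. Adding that to $7,935.40 gives $10,102, past the $10,100 cap; patient pays only $10,100 − $7,935.40 = $2,164.60.

$2,164.60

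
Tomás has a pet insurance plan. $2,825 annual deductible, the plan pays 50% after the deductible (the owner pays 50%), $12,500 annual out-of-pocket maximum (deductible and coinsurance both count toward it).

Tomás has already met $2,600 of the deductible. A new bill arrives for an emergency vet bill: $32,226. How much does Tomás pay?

$9,900

Deductible still to meet: $2,825 − $2,600 = $225.
That leaves $32,226 − $225 = $32,001 for coinsurance.
Coinsurance: $32,001 × 50% = $16,000.50.
That puts the owner's cost at $225 + $16,000.50 = $16,225.50 before any cap.
That would bring total out-of-pocket to $18,825.50, past the $12,500 cap. The owner is capped at $12,500 − $2,600 = $9,900 on this claim.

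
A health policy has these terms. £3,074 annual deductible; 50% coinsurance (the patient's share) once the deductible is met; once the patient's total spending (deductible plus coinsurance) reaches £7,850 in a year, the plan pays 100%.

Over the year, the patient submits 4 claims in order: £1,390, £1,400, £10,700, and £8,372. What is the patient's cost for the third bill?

#1 (£1,390): entire amount goes to the deductible. Patient owes £1,390 (running OOP £1,390).
#2 (£1,400): all of it applies to the deductible. Patient owes £1,400 (running OOP £2,790).
#3 (£10,700): deductible takes £284, £10,416 remains; coinsurance £10,416 × 50% = £5,208. Together that's £284 + £5,208 = £5,492. That would push OOP to £8,282, over the £7,850 cap, so patient pays £7,850 − £2,790 = £5,060.

£5,060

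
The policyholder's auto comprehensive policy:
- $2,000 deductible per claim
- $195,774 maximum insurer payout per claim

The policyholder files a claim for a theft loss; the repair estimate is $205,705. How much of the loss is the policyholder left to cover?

Less the $2,000 deductible: $205,705 − $2,000 = $203,705.
The $195,774 per-incident cap binds; insurer pays $195,774.
Policyholder's share is the uncovered remainder: $205,705 − $195,774 = $9,931.

$9,931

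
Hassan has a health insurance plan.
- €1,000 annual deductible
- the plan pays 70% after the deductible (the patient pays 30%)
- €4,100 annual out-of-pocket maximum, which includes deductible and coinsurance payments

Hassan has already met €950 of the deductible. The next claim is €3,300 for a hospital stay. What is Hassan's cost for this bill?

€1,025

Deductible still to meet: €1,000 − €950 = €50.
That leaves €3,300 − €50 = €3,250 for coinsurance.
30% of €3,250 = €975 falls to the patient.
Patient responsibility before any cap: €50 + €975 = €1,025.
Cumulative spending €950 + €1,025 = €1,975 stays under the €4,100 maximum.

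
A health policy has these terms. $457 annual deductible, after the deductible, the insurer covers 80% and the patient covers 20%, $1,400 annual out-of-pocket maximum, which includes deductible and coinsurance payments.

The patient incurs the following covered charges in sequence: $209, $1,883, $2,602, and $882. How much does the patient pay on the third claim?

Claim 1 — $209: fully absorbed by the deductible. Patient pays $209; OOP now $209.
Claim 2 — $1,883: $248 to deductible, leaving $1,635; 20% of $1,635 = $327. Patient pays $575; OOP now $784.
Claim 3 — $2,602: deductible already satisfied, so patient's share is 20% × $2,602 = $520.40. Cost to patient: $520.40. OOP to date $1,304.40.

$520.40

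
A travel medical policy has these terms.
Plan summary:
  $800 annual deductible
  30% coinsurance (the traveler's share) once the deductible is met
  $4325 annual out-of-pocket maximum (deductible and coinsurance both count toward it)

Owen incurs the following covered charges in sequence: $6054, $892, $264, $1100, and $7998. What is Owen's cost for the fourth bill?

Claim 1 ($6054): deductible takes $800, $5254 remains; traveler's 30% is $1576.20. Traveler owes $2376.20 (running OOP $2376.20).
Claim 2 ($892): deductible met; 30% of $892 = $267.60. Traveler pays $267.60; OOP now $2643.80.
Claim 3 ($264): deductible already satisfied, so traveler's share is 30% × $264 = $79.20. Cost to traveler: $79.20. OOP to date $2723.
Claim 4 ($1100): deductible already satisfied, so traveler's share is 30% × $1100 = $330. Cost to traveler: $330. OOP to date $3053.

$330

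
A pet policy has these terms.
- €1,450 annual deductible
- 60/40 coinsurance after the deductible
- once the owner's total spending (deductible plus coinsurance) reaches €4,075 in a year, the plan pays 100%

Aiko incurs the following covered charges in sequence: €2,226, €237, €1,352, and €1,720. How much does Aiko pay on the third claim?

Claim 1 (€2,226): €1,450 finishes the deductible; €776 goes to coinsurance; 40% of €776 = €310.40. Owner pays €1,760.40; OOP now €1,760.40.
Claim 2 (€237): deductible met; 40% of €237 = €94.80. Owner pays €94.80; OOP now €1,855.20.
Claim 3 (€1,352): deductible already satisfied, so owner's share is 40% × €1,352 = €540.80. Cost to owner: €540.80. OOP to date €2,396.

€540.80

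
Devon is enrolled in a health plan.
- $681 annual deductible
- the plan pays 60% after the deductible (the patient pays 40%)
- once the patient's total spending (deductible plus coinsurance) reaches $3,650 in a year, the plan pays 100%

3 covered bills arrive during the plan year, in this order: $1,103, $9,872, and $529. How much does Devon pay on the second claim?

Claim 1 ($1,103): $681 finishes the deductible; $422 goes to coinsurance; coinsurance $422 × 40% = $168.80. Patient owes $849.80 (running OOP $849.80).
Claim 2 ($9,872): deductible met; 40% of $9,872 = $3,948.80. OOP would hit $4,798.60 > $3,650, so the cap limits the patient to $3,650 − $849.80 = $2,800.20.

$2,800.20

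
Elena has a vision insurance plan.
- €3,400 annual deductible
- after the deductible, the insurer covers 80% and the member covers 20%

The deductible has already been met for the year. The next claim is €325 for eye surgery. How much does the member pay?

€65

The deductible is already satisfied, so the full bill goes to coinsurance.
Member's 20% share of €325 is €65.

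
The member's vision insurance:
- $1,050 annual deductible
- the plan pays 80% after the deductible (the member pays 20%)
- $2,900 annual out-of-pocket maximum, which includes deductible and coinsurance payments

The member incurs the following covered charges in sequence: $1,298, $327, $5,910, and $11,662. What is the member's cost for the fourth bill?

Claim 1 — $1,298: deductible takes $1,050, $248 remains; coinsurance $248 × 20% = $49.60. Member pays $1,099.60; OOP now $1,099.60.
Claim 2 — $327: deductible already satisfied, so member's share is 20% × $327 = $65.40. Member owes $65.40 (running OOP $1,165).
Claim 3 — $5,910: 20% coinsurance on $5,910 = $1,182. Member owes $1,182 (running OOP $2,347).
Claim 4 — $11,662: deductible met; 20% of $11,662 = $2,332.40. That would push OOP to $4,679.40, over the $2,900 cap, so member pays $2,900 − $2,347 = $553.

$553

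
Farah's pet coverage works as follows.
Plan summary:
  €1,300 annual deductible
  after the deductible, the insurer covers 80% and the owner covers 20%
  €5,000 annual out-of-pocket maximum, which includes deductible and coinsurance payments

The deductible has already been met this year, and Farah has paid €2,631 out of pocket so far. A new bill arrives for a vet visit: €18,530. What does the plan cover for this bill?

The deductible is already satisfied, so the full bill goes to coinsurance.
Owner's 20% share of €18,530 is €3,706.
Adding €3,706 to the €2,631 already spent would give €6,337, which exceeds the €5,000 cap; the owner pays just €5,000 − €2,631 = €2,369.
The insurer covers the remainder: €18,530 − €2,369 = €16,161.

€16,161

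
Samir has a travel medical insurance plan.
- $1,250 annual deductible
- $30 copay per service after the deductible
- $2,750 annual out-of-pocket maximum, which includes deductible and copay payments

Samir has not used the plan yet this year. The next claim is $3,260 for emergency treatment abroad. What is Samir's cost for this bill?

$1,280

The full $1,250 deductible is still open; $1,250 of this bill applies to it.
That leaves $3,260 − $1,250 = $2,010 for the copay.
Copay on this service: $30.
Traveler responsibility before any cap: $1,250 + $30 = $1,280.
Total out-of-pocket so far would be $0 + $1,280 = $1,280, below the $2,750 cap — no reduction.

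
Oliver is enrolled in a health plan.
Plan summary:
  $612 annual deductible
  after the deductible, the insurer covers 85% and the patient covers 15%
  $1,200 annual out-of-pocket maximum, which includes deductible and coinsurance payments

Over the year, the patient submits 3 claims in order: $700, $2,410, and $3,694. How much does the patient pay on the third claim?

$213.30

Bill 1, $700: $612 to deductible, leaving $88; 15% of $88 = $13.20. Cost to patient: $625.20. OOP to date $625.20.
Bill 2, $2,410: 15% coinsurance on $2,410 = $361.50. Patient pays $361.50; OOP now $986.70.
Bill 3, $3,694: deductible already satisfied, so patient's share is 15% × $3,694 = $554.10. That would push OOP to $1,540.80, over the $1,200 cap, so patient pays $1,200 − $986.70 = $213.30.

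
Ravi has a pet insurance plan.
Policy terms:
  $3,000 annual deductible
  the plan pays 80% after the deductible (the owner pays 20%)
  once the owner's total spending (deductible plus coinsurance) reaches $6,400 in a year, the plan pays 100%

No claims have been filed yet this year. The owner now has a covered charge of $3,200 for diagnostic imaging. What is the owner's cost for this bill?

Nothing has been paid toward the $3,000 deductible, so the first $3,000 of this charge is applied there.
The remaining $200 (= $3,200 − $3,000) moves to coinsurance.
20% of $200 = $40 falls to the owner.
That puts the owner's cost at $3,000 + $40 = $3,040 before any cap.
Cumulative spending $0 + $3,040 = $3,040 stays under the $6,400 maximum.

$3,040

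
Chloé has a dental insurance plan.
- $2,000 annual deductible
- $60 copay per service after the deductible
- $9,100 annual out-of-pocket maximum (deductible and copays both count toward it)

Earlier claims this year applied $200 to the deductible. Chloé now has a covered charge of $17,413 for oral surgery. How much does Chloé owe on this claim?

$1,860

Deductible still to meet: $2,000 − $200 = $1,800.
That leaves $17,413 − $1,800 = $15,613 for the copay.
Copay on this service: $60.
That puts the patient's cost at $1,800 + $60 = $1,860 before any cap.
Total out-of-pocket so far would be $200 + $1,860 = $2,060, below the $9,100 cap — no reduction.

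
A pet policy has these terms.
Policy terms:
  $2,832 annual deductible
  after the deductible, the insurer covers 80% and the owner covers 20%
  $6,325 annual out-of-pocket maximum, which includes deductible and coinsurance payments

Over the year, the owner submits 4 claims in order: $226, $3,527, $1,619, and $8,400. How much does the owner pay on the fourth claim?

Bill 1, $226: fully absorbed by the deductible. Owner owes $226 (running OOP $226).
Bill 2, $3,527: deductible takes $2,606, $921 remains; owner's 20% is $184.20. Owner pays $2,790.20; OOP now $3,016.20.
Bill 3, $1,619: 20% coinsurance on $1,619 = $323.80. Cost to owner: $323.80. OOP to date $3,340.
Bill 4, $8,400: deductible met; 20% of $8,400 = $1,680. Owner pays $1,680; OOP now $5,020.

$1,680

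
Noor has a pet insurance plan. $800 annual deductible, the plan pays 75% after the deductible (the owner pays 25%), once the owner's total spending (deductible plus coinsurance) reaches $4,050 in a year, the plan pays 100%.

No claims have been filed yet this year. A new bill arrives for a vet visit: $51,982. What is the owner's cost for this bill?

$4,050

Deductible not yet touched, so the first $800 of the bill goes to the deductible.
After the $800 deductible portion, $51,982 − $800 = $51,182 is subject to coinsurance.
Coinsurance: $51,182 × 25% = $12,795.50.
That puts the owner's cost at $800 + $12,795.50 = $13,595.50 before any cap.
Year-to-date out-of-pocket would reach $0 + $13,595.50 = $13,595.50, above the $4,050 maximum, so the owner pays only $4,050 − $0 = $4,050.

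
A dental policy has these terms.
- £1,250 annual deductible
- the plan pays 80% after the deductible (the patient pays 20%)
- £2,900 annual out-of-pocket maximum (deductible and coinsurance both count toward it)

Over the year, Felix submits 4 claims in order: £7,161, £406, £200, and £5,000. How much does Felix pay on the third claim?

Claim 1 (£7,161): £1,250 to deductible, leaving £5,911; coinsurance £5,911 × 20% = £1,182.20. Cost to patient: £2,432.20. OOP to date £2,432.20.
Claim 2 (£406): 20% coinsurance on £406 = £81.20. Patient owes £81.20 (running OOP £2,513.40).
Claim 3 (£200): deductible met; 20% of £200 = £40. Cost to patient: £40. OOP to date £2,553.40.

£40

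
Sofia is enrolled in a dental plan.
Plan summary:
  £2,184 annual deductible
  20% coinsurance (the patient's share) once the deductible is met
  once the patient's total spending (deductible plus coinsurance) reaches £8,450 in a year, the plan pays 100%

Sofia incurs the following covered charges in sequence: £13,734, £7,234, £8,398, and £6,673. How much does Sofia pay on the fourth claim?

Claim 1 (£13,734): £2,184 to deductible, leaving £11,550; patient's 20% is £2,310. Patient owes £4,494 (running OOP £4,494).
Claim 2 (£7,234): deductible already satisfied, so patient's share is 20% × £7,234 = £1,446.80. Patient owes £1,446.80 (running OOP £5,940.80).
Claim 3 (£8,398): deductible met; 20% of £8,398 = £1,679.60. Patient pays £1,679.60; OOP now £7,620.40.
Claim 4 (£6,673): 20% coinsurance on £6,673 = £1,334.60. Adding that to £7,620.40 gives £8,955, past the £8,450 cap; patient pays only £8,450 − £7,620.40 = £829.60.

£829.60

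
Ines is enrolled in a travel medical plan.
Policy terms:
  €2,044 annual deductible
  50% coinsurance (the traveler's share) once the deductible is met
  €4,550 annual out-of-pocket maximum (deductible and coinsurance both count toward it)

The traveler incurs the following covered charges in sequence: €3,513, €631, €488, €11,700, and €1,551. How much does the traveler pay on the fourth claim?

€1,212

Claim 1 (€3,513): €2,044 to deductible, leaving €1,469; coinsurance €1,469 × 50% = €734.50. Traveler owes €2,778.50 (running OOP €2,778.50).
Claim 2 (€631): 50% coinsurance on €631 = €315.50. Traveler owes €315.50 (running OOP €3,094).
Claim 3 (€488): deductible met; 50% of €488 = €244. Cost to traveler: €244. OOP to date €3,338.
Claim 4 (€11,700): deductible already satisfied, so traveler's share is 50% × €11,700 = €5,850. That would push OOP to €9,188, over the €4,550 cap, so traveler pays €4,550 − €3,338 = €1,212.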